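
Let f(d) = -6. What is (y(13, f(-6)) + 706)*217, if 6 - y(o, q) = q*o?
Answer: 171430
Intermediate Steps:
y(o, q) = 6 - o*q (y(o, q) = 6 - q*o = 6 - o*q)
(y(13, f(-6)) + 706)*217 = ((6 - 1*13*(-6)) + 706)*217 = ((6 + 78) + 706)*217 = (84 + 706)*217 = 790*217 = 171430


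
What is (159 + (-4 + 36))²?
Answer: 36481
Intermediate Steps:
(159 + (-4 + 36))² = (159 + 32)² = 191² = 36481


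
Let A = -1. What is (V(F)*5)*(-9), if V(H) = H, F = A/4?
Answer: 45/4 ≈ 11.250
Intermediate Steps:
F = -1/4 ≈ -0.25000
(V(F)*5)*(-9) = -1/4*5*(-9) = -5/4*(-9) = 45/4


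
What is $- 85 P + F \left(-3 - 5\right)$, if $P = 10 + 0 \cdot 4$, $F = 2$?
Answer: $-866$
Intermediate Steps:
$P = 10$ ($P = 10 + 0 = 10$)
$- 85 P + F \left(-3 - 5\right) = \left(-85\right) 10 + 2 \left(-3 - 5\right) = -850 + 2 \left(-8\right) = -850 - 16 = -866$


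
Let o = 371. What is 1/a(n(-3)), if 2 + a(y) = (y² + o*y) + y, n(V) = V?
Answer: -1/1109 ≈ -0.00090171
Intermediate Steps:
a(y) = -2 + y² + 372*y (a(y) = -2 + ((y² + 371*y) + y) = -2 + (y² + 372*y) = -2 + y² + 372*y)
1/a(n(-3)) = 1/(-2 + (-3)² + 372*(-3)) = 1/(-2 + 9 - 1116) = 1/(-1109) = -1/1109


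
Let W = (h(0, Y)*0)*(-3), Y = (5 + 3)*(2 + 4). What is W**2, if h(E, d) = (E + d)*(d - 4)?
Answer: 0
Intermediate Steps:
Y = 48 (Y = 8*6 = 48)
h(E, d) = (-4 + d)*(E + d) (h(E, d) = (E + d)*(-4 + d) = (-4 + d)*(E + d))
W = 0 (W = ((48**2 - 4*0 - 4*48 + 0*48)*0)*(-3) = ((2304 + 0 - 192 + 0)*0)*(-3) = (2112*0)*(-3) = 0*(-3) = 0)
W**2 = 0**2 = 0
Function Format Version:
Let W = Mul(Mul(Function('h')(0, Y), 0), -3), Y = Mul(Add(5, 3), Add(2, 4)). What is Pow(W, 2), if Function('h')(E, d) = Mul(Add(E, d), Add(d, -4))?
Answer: 0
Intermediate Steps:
Y = 48 (Y = Mul(8, 6) = 48)
Function('h')(E, d) = Mul(Add(-4, d), Add(E, d)) (Function('h')(E, d) = Mul(Add(E, d), Add(-4, d)) = Mul(Add(-4, d), Add(E, d)))
W = 0 (W = Mul(Mul(Add(Pow(48, 2), Mul(-4, 0), Mul(-4, 48), Mul(0, 48)), 0), -3) = Mul(Mul(Add(2304, 0, -192, 0), 0), -3) = Mul(Mul(2112, 0), -3) = Mul(0, -3) = 0)
Pow(W, 2) = Pow(0, 2) = 0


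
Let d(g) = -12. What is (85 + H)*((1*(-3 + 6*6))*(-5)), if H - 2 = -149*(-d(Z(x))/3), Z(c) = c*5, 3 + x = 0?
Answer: 83985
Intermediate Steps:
x = -3 (x = -3 + 0 = -3)
Z(c) = 5*c
H = -594 (H = 2 - 149/((-3/(-12))) = 2 - 149/((-3*(-1/12))) = 2 - 149/¼ = 2 - 149*4 = 2 - 596 = -594)
(85 + H)*((1*(-3 + 6*6))*(-5)) = (85 - 594)*((1*(-3 + 6*6))*(-5)) = -509*1*(-3 + 36)*(-5) = -509*1*33*(-5) = -16797*(-5) = -509*(-165) = 83985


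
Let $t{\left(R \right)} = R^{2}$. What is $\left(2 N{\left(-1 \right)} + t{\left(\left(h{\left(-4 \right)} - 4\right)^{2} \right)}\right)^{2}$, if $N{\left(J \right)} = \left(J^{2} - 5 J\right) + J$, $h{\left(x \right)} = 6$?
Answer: $676$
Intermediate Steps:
$N{\left(J \right)} = J^{2} - 4 J$
$\left(2 N{\left(-1 \right)} + t{\left(\left(h{\left(-4 \right)} - 4\right)^{2} \right)}\right)^{2} = \left(2 \left(- (-4 - 1)\right) + \left(\left(6 - 4\right)^{2}\right)^{2}\right)^{2} = \left(2 \left(\left(-1\right) \left(-5\right)\right) + \left(2^{2}\right)^{2}\right)^{2} = \left(2 \cdot 5 + 4^{2}\right)^{2} = \left(10 + 16\right)^{2} = 26^{2} = 676$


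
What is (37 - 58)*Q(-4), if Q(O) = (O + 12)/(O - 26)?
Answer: 28/5 ≈ 5.6000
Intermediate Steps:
Q(O) = (12 + O)/(-26 + O)
(37 - 58)*Q(-4) = (37 - 58)*((12 - 4)/(-26 - 4)) = -21*8/(-30) = -(-7)*8/10 = -21*(-4/15) = 28/5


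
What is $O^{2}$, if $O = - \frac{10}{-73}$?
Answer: $\frac{100}{5329} \approx 0.018765$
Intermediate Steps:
$O = \frac{10}{73}$ ($O = \left(-10\right) \left(- \frac{1}{73}\right) = \frac{10}{73} \approx 0.13699$)
$O^{2} = \left(\frac{10}{73}\right)^{2} = \frac{100}{5329}$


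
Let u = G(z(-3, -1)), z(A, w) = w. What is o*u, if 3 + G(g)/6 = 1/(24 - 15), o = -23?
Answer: 1196/3 ≈ 398.67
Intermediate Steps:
G(g) = -52/3 (G(g) = -18 + 6/(24 - 15) = -18 + 6/9 = -18 + 6*(1/9) = -18 + 2/3 = -52/3)
u = -52/3 ≈ -17.333
o*u = -23*(-52/3) = 1196/3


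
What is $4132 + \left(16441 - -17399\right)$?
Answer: $37972$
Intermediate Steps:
$4132 + \left(16441 - -17399\right) = 4132 + \left(16441 + 17399\right) = 4132 + 33840 = 37972$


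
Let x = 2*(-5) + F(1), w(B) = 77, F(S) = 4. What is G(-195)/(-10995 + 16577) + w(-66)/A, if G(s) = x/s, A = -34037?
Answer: -13934918/6174822355 ≈ -0.0022567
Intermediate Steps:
x = -6 (x = 2*(-5) + 4 = -10 + 4 = -6)
G(s) = -6/s
G(-195)/(-10995 + 16577) + w(-66)/A = (-6/(-195))/(-10995 + 16577) + 77/(-34037) = -6*(-1/195)/5582 + 77*(-1/34037) = (2/65)*(1/5582) - 77/34037 = 1/181415 - 77/34037 = -13934918/6174822355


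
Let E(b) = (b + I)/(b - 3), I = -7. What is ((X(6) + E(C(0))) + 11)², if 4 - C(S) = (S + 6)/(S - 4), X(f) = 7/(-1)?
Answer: 289/25 ≈ 11.560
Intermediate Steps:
X(f) = -7 (X(f) = 7*(-1) = -7)
C(S) = 4 - (6 + S)/(-4 + S) (C(S) = 4 - (S + 6)/(S - 4) = 4 - (6 + S)/(-4 + S))
E(b) = (-7 + b)/(-3 + b) (E(b) = (b - 7)/(b - 3) = (-7 + b)/(-3 + b))
((X(6) + E(C(0))) + 11)² = ((-7 + (-7 + (-22 + 3*0)/(-4 + 0))/(-3 + (-22 + 3*0)/(-4 + 0))) + 11)² = ((-7 + (-7 + (-22 + 0)/(-4))/(-3 + (-22 + 0)/(-4))) + 11)² = ((-7 + (-7 - ¼*(-22))/(-3 - ¼*(-22))) + 11)² = ((-7 + (-7 + 11/2)/(-3 + 11/2)) + 11)² = ((-7 - 3/2/(5/2)) + 11)² = ((-7 + (⅖)*(-3/2)) + 11)² = ((-7 - ⅗) + 11)² = (-38/5 + 11)² = (17/5)² = 289/25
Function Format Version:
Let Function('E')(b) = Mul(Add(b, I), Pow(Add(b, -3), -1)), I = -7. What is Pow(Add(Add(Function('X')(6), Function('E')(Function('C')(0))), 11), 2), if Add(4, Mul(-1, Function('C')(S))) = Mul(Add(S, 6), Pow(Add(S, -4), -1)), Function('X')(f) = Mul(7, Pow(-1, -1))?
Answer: Rational(289, 25) ≈ 11.560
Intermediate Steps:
Function('X')(f) = -7 (Function('X')(f) = Mul(7, -1) = -7)
Function('C')(S) = Add(4, Mul(-1, Pow(Add(-4, S), -1), Add(6, S))) (Function('C')(S) = Add(4, Mul(-1, Mul(Add(S, 6), Pow(Add(S, -4), -1)))) = Add(4, Mul(-1, Mul(Add(6, S), Pow(Add(-4, S), -1)))) = Add(4, Mul(-1, Mul(Pow(Add(-4, S), -1), Add(6, S)))) = Add(4, Mul(-1, Pow(Add(-4, S), -1), Add(6, S))))
Function('E')(b) = Mul(Pow(Add(-3, b), -1), Add(-7, b)) (Function('E')(b) = Mul(Add(b, -7), Pow(Add(b, -3), -1)) = Mul(Add(-7, b), Pow(Add(-3, b), -1)) = Mul(Pow(Add(-3, b), -1), Add(-7, b)))
Pow(Add(Add(Function('X')(6), Function('E')(Function('C')(0))), 11), 2) = Pow(Add(Add(-7, Mul(Pow(Add(-3, Mul(Pow(Add(-4, 0), -1), Add(-22, Mul(3, 0)))), -1), Add(-7, Mul(Pow(Add(-4, 0), -1), Add(-22, Mul(3, 0)))))), 11), 2) = Pow(Add(Add(-7, Mul(Pow(Add(-3, Mul(Pow(-4, -1), Add(-22, 0))), -1), Add(-7, Mul(Pow(-4, -1), Add(-22, 0))))), 11), 2) = Pow(Add(Add(-7, Mul(Pow(Add(-3, Mul(Rational(-1, 4), -22)), -1), Add(-7, Mul(Rational(-1, 4), -22)))), 11), 2) = Pow(Add(Add(-7, Mul(Pow(Add(-3, Rational(11, 2)), -1), Add(-7, Rational(11, 2)))), 11), 2) = Pow(Add(Add(-7, Mul(Pow(Rational(5, 2), -1), Rational(-3, 2))), 11), 2) = Pow(Add(Add(-7, Mul(Rational(2, 5), Rational(-3, 2))), 11), 2) = Pow(Add(Add(-7, Rational(-3, 5)), 11), 2) = Pow(Add(Rational(-38, 5), 11), 2) = Pow(Rational(17, 5), 2) = Rational(289, 25)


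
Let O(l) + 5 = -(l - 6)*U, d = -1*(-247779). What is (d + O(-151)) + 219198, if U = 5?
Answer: 467757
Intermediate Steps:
d = 247779
O(l) = 25 - 5*l (O(l) = -5 - (l - 6)*5 = -5 - (-6 + l)*5 = -5 - (-30 + 5*l) = -5 + (30 - 5*l) = 25 - 5*l)
(d + O(-151)) + 219198 = (247779 + (25 - 5*(-151))) + 219198 = (247779 + (25 + 755)) + 219198 = (247779 + 780) + 219198 = 248559 + 219198 = 467757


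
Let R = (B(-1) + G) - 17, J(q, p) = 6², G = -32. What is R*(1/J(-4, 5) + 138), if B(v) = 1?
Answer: -19876/3 ≈ -6625.3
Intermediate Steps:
J(q, p) = 36
R = -48 (R = (1 - 32) - 17 = -31 - 17 = -48)
R*(1/J(-4, 5) + 138) = -48*(1/36 + 138) = -48*4969/36 = -19876/3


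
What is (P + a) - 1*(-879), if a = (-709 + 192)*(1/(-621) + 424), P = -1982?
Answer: -136812614/621 ≈ -2.2031e+5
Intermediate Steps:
a = -136127651/621 (a = -517*(-1/621 + 424) = -517*263303/621 = -136127651/621 ≈ -2.1921e+5)
(P + a) - 1*(-879) = (-1982 - 136127651/621) - 1*(-879) = -137358473/621 + 879 = -136812614/621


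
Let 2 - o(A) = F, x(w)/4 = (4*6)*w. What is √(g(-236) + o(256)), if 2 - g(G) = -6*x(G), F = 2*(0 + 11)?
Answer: 3*I*√15106 ≈ 368.72*I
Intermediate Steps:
F = 22 (F = 2*11 = 22)
x(w) = 96*w (x(w) = 4*((4*6)*w) = 4*(24*w) = 96*w)
o(A) = -20 (o(A) = 2 - 1*22 = 2 - 22 = -20)
g(G) = 2 + 576*G (g(G) = 2 - (-6)*96*G = 2 - (-576)*G = 2 + 576*G)
√(g(-236) + o(256)) = √((2 + 576*(-236)) - 20) = √((2 - 135936) - 20) = √(-135934 - 20) = √(-135954) = 3*I*√15106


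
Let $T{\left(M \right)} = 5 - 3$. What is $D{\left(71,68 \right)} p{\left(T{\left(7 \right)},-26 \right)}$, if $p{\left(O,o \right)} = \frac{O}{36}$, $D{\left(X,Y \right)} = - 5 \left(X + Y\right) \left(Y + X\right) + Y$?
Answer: $- \frac{32179}{6} \approx -5363.2$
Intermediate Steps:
$T{\left(M \right)} = 2$ ($T{\left(M \right)} = 5 - 3 = 2$)
$D{\left(X,Y \right)} = Y - 5 \left(X + Y\right)^{2}$ ($D{\left(X,Y \right)} = - 5 \left(X + Y\right) \left(X + Y\right) + Y = - 5 \left(X + Y\right)^{2} + Y = Y - 5 \left(X + Y\right)^{2}$)
$p{\left(O,o \right)} = \frac{O}{36}$ ($p{\left(O,o \right)} = O \frac{1}{36} = \frac{O}{36}$)
$D{\left(71,68 \right)} p{\left(T{\left(7 \right)},-26 \right)} = \left(68 - 5 \left(71 + 68\right)^{2}\right) \frac{1}{36} \cdot 2 = \left(68 - 5 \cdot 139^{2}\right) \frac{1}{18} = \left(68 - 96605\right) \frac{1}{18} = \left(-96537\right) \frac{1}{18} = - \frac{32179}{6}$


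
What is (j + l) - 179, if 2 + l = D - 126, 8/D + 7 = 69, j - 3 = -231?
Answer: -16581/31 ≈ -534.87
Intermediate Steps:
j = -228 (j = 3 - 231 = -228)
D = 4/31 (D = 8/(-7 + 69) = 8/62 = 8*(1/62) = 4/31 ≈ 0.12903)
l = -3964/31 (l = -2 + (4/31 - 126) = -2 - 3902/31 = -3964/31 ≈ -127.87)
(j + l) - 179 = (-228 - 3964/31) - 179 = -11032/31 - 179 = -16581/31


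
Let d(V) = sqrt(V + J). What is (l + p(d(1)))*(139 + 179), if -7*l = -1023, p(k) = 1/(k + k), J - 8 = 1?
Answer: 325314/7 + 159*sqrt(10)/10 ≈ 46524.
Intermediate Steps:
J = 9 (J = 8 + 1 = 9)
d(V) = sqrt(9 + V) (d(V) = sqrt(V + 9) = sqrt(9 + V))
p(k) = 1/(2*k)
l = 1023/7 (l = -1/7*(-1023) = 1023/7 ≈ 146.14)
(l + p(d(1)))*(139 + 179) = (1023/7 + 1/(2*(sqrt(9 + 1))))*(139 + 179) = (1023/7 + 1/(2*(sqrt(10))))*318 = (1023/7 + (sqrt(10)/10)/2)*318 = (1023/7 + sqrt(10)/20)*318 = 325314/7 + 159*sqrt(10)/10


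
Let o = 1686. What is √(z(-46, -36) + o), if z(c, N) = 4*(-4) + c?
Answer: 2*√406 ≈ 40.299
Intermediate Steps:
z(c, N) = -16 + c
√(z(-46, -36) + o) = √((-16 - 46) + 1686) = √(-62 + 1686) = √1624 = 2*√406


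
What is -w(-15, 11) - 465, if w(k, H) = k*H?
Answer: -300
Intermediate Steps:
w(k, H) = H*k
-w(-15, 11) - 465 = -11*(-15) - 465 = -1*(-165) - 465 = 165 - 465 = -300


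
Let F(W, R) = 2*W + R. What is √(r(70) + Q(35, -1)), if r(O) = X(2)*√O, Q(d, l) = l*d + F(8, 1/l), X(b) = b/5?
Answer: √(-500 + 10*√70)/5 ≈ 4.0809*I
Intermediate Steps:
F(W, R) = R + 2*W
X(b) = b/5 (X(b) = b*(⅕) = b/5)
Q(d, l) = 16 + 1/l + d*l (Q(d, l) = l*d + (1/l + 2*8) = d*l + (1/l + 16) = d*l + (16 + 1/l) = 16 + 1/l + d*l)
r(O) = 2*√O/5 (r(O) = ((⅕)*2)*√O = 2*√O/5)
√(r(70) + Q(35, -1)) = √(2*√70/5 + (16 + 1/(-1) + 35*(-1))) = √(2*√70/5 + (16 - 1 - 35)) = √(2*√70/5 - 20) = √(-20 + 2*√70/5)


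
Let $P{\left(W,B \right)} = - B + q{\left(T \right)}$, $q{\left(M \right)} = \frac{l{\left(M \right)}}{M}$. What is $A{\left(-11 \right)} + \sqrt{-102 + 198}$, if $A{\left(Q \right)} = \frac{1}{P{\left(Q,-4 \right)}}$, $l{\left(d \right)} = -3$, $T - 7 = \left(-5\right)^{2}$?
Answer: $\frac{32}{125} + 4 \sqrt{6} \approx 10.054$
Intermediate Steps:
$T = 32$ ($T = 7 + \left(-5\right)^{2} = 7 + 25 = 32$)
$q{\left(M \right)} = - \frac{3}{M}$
$P{\left(W,B \right)} = - \frac{3}{32} - B$ ($P{\left(W,B \right)} = - B - \frac{3}{32} = - \frac{3}{32} - B$)
$A{\left(Q \right)} = \frac{32}{125}$ ($A{\left(Q \right)} = \frac{1}{- \frac{3}{32} - -4} = \frac{1}{- \frac{3}{32} + 4} = \frac{1}{\frac{125}{32}} = \frac{32}{125}$)
$A{\left(-11 \right)} + \sqrt{-102 + 198} = \frac{32}{125} + \sqrt{-102 + 198} = \frac{32}{125} + \sqrt{96} = \frac{32}{125} + 4 \sqrt{6}$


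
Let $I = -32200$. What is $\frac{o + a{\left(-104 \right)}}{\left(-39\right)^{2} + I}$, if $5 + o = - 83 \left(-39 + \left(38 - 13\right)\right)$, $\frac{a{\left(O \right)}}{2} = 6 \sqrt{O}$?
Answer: $- \frac{1157}{30679} - \frac{24 i \sqrt{26}}{30679} \approx -0.037713 - 0.0039889 i$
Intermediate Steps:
$a{\left(O \right)} = 12 \sqrt{O}$ ($a{\left(O \right)} = 2 \cdot 6 \sqrt{O} = 12 \sqrt{O}$)
$o = 1157$ ($o = -5 - 83 \left(-39 + \left(38 - 13\right)\right) = -5 - 83 \left(-39 + 25\right) = -5 - -1162 = -5 + 1162 = 1157$)
$\frac{o + a{\left(-104 \right)}}{\left(-39\right)^{2} + I} = \frac{1157 + 12 \sqrt{-104}}{\left(-39\right)^{2} - 32200} = \frac{1157 + 12 \cdot 2 i \sqrt{26}}{1521 - 32200} = \frac{1157 + 24 i \sqrt{26}}{-30679} = \left(1157 + 24 i \sqrt{26}\right) \left(- \frac{1}{30679}\right) = - \frac{1157}{30679} - \frac{24 i \sqrt{26}}{30679}$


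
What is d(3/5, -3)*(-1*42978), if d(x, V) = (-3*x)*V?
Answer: -1160406/5 ≈ -2.3208e+5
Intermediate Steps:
d(x, V) = -3*V*x
d(3/5, -3)*(-1*42978) = (-3*(-3)*3/5)*(-1*42978) = -3*(-3)*3*(⅕)*(-42978) = -3*(-3)*⅗*(-42978) = (27/5)*(-42978) = -1160406/5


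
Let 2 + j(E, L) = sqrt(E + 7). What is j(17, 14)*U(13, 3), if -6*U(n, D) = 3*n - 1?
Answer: 38/3 - 38*sqrt(6)/3 ≈ -18.360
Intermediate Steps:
U(n, D) = 1/6 - n/2 (U(n, D) = -(3*n - 1)/6 = -(-1 + 3*n)/6 = 1/6 - n/2)
j(E, L) = -2 + sqrt(7 + E) (j(E, L) = -2 + sqrt(E + 7) = -2 + sqrt(7 + E))
j(17, 14)*U(13, 3) = (-2 + sqrt(7 + 17))*(1/6 - 1/2*13) = (-2 + sqrt(24))*(1/6 - 13/2) = (-2 + 2*sqrt(6))*(-19/3) = 38/3 - 38*sqrt(6)/3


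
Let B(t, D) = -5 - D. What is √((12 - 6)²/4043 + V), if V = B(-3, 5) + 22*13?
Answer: 16*√17623437/4043 ≈ 16.614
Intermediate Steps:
V = 276 (V = (-5 - 1*5) + 22*13 = (-5 - 5) + 286 = -10 + 286 = 276)
√((12 - 6)²/4043 + V) = √((12 - 6)²/4043 + 276) = √(6²*(1/4043) + 276) = √(36*(1/4043) + 276) = √(36/4043 + 276) = √(1115904/4043) = 16*√17623437/4043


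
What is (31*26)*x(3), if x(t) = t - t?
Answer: 0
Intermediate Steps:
x(t) = 0
(31*26)*x(3) = (31*26)*0 = 806*0 = 0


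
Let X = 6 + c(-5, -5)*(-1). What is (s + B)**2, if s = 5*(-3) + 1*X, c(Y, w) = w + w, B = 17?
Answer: 324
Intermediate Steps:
c(Y, w) = 2*w
X = 16 (X = 6 + (2*(-5))*(-1) = 6 - 10*(-1) = 6 + 10 = 16)
s = 1 (s = 5*(-3) + 1*16 = -15 + 16 = 1)
(s + B)**2 = (1 + 17)**2 = 18**2 = 324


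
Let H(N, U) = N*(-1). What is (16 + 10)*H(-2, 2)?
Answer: 52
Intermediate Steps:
H(N, U) = -N
(16 + 10)*H(-2, 2) = (16 + 10)*(-1*(-2)) = 26*2 = 52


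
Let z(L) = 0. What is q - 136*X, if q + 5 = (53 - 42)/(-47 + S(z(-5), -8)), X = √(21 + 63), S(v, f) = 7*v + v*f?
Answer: -246/47 - 272*√21 ≈ -1251.7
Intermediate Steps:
S(v, f) = 7*v + f*v
X = 2*√21 (X = √84 = 2*√21 ≈ 9.1651)
q = -246/47 (q = -5 + (53 - 42)/(-47 + 0*(7 - 8)) = -5 + 11/(-47 + 0*(-1)) = -5 + 11/(-47 + 0) = -5 + 11/(-47) = -5 + 11*(-1/47) = -5 - 11/47 = -246/47 ≈ -5.2340)
q - 136*X = -246/47 - 272*√21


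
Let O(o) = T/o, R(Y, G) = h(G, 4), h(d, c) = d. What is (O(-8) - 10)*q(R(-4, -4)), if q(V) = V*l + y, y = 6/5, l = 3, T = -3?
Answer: 2079/20 ≈ 103.95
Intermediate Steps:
y = 6/5 (y = 6*(⅕) = 6/5 ≈ 1.2000)
R(Y, G) = G
q(V) = 6/5 + 3*V (q(V) = V*3 + 6/5 = 3*V + 6/5 = 6/5 + 3*V)
O(o) = -3/o
(O(-8) - 10)*q(R(-4, -4)) = (-3/(-8) - 10)*(6/5 + 3*(-4)) = (-3*(-⅛) - 10)*(6/5 - 12) = (3/8 - 10)*(-54/5) = -77/8*(-54/5) = 2079/20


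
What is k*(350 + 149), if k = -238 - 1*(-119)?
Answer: -59381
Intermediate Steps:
k = -119 (k = -238 + 119 = -119)
k*(350 + 149) = -119*(350 + 149) = -119*499 = -59381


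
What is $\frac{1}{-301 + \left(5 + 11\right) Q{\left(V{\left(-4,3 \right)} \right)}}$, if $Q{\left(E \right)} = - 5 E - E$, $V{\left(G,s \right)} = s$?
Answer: $- \frac{1}{589} \approx -0.0016978$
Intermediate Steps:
$Q{\left(E \right)} = - 6 E$
$\frac{1}{-301 + \left(5 + 11\right) Q{\left(V{\left(-4,3 \right)} \right)}} = \frac{1}{-301 + \left(5 + 11\right) \left(\left(-6\right) 3\right)} = \frac{1}{-301 + 16 \left(-18\right)} = \frac{1}{-301 - 288} = \frac{1}{-589} = - \frac{1}{589}$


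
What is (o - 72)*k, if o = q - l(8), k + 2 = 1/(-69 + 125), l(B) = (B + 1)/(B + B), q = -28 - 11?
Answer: 28305/128 ≈ 221.13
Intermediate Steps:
q = -39
l(B) = (1 + B)/(2*B) (l(B) = (1 + B)/((2*B)) = (1 + B)*(1/(2*B)) = (1 + B)/(2*B))
k = -111/56 (k = -2 + 1/(-69 + 125) = -2 + 1/56 = -111/56 ≈ -1.9821)
o = -633/16 (o = -39 - (1 + 8)/(2*8) = -39 - 9/(2*8) = -39 - 1*9/16 = -39 - 9/16 = -633/16 ≈ -39.563)
(o - 72)*k = (-633/16 - 72)*(-111/56) = -1785/16*(-111/56) = 28305/128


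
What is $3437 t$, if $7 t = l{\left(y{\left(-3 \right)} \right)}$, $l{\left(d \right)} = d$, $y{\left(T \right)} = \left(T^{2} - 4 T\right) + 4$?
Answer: $12275$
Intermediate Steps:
$y{\left(T \right)} = 4 + T^{2} - 4 T$
$t = \frac{25}{7}$ ($t = \frac{4 + \left(-3\right)^{2} - -12}{7} = \frac{4 + 9 + 12}{7} = \frac{1}{7} \cdot 25 = \frac{25}{7} \approx 3.5714$)
$3437 t = 3437 \cdot \frac{25}{7} = 12275$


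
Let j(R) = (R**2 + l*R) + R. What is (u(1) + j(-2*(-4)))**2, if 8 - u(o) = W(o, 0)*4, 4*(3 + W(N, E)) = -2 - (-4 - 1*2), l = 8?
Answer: 23104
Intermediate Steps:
W(N, E) = -2 (W(N, E) = -3 + (-2 - (-4 - 1*2))/4 = -3 + (-2 - (-4 - 2))/4 = -3 + (-2 - 1*(-6))/4 = -3 + (-2 + 6)/4 = -3 + (1/4)*4 = -3 + 1 = -2)
u(o) = 16 (u(o) = 8 - (-2)*4 = 8 - 1*(-8) = 8 + 8 = 16)
j(R) = R**2 + 9*R (j(R) = (R**2 + 8*R) + R = R**2 + 9*R)
(u(1) + j(-2*(-4)))**2 = (16 + (-2*(-4))*(9 - 2*(-4)))**2 = (16 + 8*(9 + 8))**2 = (16 + 8*17)**2 = (16 + 136)**2 = 152**2 = 23104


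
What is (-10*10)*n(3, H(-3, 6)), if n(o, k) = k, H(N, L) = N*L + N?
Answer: 2100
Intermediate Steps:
H(N, L) = N + L*N (H(N, L) = L*N + N = N + L*N)
(-10*10)*n(3, H(-3, 6)) = (-10*10)*(-3*(1 + 6)) = -(-300)*7 = -100*(-21) = 2100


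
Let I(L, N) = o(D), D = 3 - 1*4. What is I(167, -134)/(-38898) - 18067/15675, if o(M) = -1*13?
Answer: -234188797/203242050 ≈ -1.1523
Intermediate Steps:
D = -1 (D = 3 - 4 = -1)
o(M) = -13
I(L, N) = -13
I(167, -134)/(-38898) - 18067/15675 = -13/(-38898) - 18067/15675 = -13*(-1/38898) - 18067*1/15675 = 13/38898 - 18067/15675 = -234188797/203242050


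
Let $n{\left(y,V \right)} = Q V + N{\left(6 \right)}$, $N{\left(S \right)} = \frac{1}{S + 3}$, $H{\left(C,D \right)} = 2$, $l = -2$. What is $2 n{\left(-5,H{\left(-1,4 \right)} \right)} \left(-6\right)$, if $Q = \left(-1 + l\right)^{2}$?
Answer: $- \frac{652}{3} \approx -217.33$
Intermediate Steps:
$N{\left(S \right)} = \frac{1}{3 + S}$
$Q = 9$ ($Q = \left(-1 - 2\right)^{2} = \left(-3\right)^{2} = 9$)
$n{\left(y,V \right)} = \frac{1}{9} + 9 V$ ($n{\left(y,V \right)} = 9 V + \frac{1}{3 + 6} = 9 V + \frac{1}{9} = \frac{1}{9} + 9 V$)
$2 n{\left(-5,H{\left(-1,4 \right)} \right)} \left(-6\right) = 2 \left(\frac{1}{9} + 9 \cdot 2\right) \left(-6\right) = 2 \left(\frac{1}{9} + 18\right) \left(-6\right) = 2 \cdot \frac{163}{9} \left(-6\right) = \frac{326}{9} \left(-6\right) = - \frac{652}{3}$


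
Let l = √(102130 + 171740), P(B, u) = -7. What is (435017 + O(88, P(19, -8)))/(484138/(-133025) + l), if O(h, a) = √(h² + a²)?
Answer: 14008081916263325/2423036723532853 + 32201228725*√7793/2423036723532853 + 53086951875*√237140990/4846073447065706 + 23093726543806875*√30430/4846073447065706 ≈ 837.25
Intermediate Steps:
l = 3*√30430 (l = √273870 = 3*√30430 ≈ 523.33)
O(h, a) = √(a² + h²)
(435017 + O(88, P(19, -8)))/(484138/(-133025) + l) = (435017 + √((-7)² + 88²))/(484138/(-133025) + 3*√30430) = (435017 + √(49 + 7744))/(484138*(-1/133025) + 3*√30430) = (435017 + √7793)/(-484138/133025 + 3*√30430)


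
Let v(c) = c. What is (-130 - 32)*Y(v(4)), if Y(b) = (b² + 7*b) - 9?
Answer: -5670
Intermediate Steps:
Y(b) = -9 + b² + 7*b
(-130 - 32)*Y(v(4)) = (-130 - 32)*(-9 + 4² + 7*4) = -162*(-9 + 16 + 28) = -162*35 = -5670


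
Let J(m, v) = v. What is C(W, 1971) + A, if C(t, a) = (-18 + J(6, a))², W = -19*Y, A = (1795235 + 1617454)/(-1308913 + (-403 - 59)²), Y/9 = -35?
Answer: 4178344306332/1095469 ≈ 3.8142e+6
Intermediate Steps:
Y = -315 (Y = 9*(-35) = -315)
A = -3412689/1095469 (A = 3412689/(-1308913 + (-462)²) = 3412689/(-1308913 + 213444) = 3412689/(-1095469) = 3412689*(-1/1095469) = -3412689/1095469 ≈ -3.1153)
W = 5985 (W = -19*(-315) = 5985)
C(t, a) = (-18 + a)²
C(W, 1971) + A = (-18 + 1971)² - 3412689/1095469 = 1953² - 3412689/1095469 = 3814209 - 3412689/1095469 = 4178344306332/1095469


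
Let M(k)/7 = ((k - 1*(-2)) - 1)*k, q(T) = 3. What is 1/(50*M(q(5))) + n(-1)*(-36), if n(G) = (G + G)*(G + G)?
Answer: -604799/4200 ≈ -144.00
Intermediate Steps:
n(G) = 4*G² (n(G) = (2*G)*(2*G) = 4*G²)
M(k) = 7*k*(1 + k) (M(k) = 7*(((k - 1*(-2)) - 1)*k) = 7*(((k + 2) - 1)*k) = 7*(((2 + k) - 1)*k) = 7*((1 + k)*k) = 7*(k*(1 + k)) = 7*k*(1 + k))
1/(50*M(q(5))) + n(-1)*(-36) = 1/(50*((7*3*(1 + 3)))) + (4*(-1)²)*(-36) = 1/(50*((7*3*4))) + (4*1)*(-36) = (1/50)/84 + 4*(-36) = (1/50)*(1/84) - 144 = 1/4200 - 144 = -604799/4200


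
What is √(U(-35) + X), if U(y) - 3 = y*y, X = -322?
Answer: √906 ≈ 30.100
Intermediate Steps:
U(y) = 3 + y² (U(y) = 3 + y*y = 3 + y²)
√(U(-35) + X) = √((3 + (-35)²) - 322) = √((3 + 1225) - 322) = √(1228 - 322) = √906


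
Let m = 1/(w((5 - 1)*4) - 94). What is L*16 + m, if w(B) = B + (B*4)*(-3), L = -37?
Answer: -159841/270 ≈ -592.00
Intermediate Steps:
w(B) = -11*B (w(B) = B + (4*B)*(-3) = B - 12*B = -11*B)
m = -1/270 (m = 1/(-11*(5 - 1)*4 - 94) = 1/(-44*4 - 94) = 1/(-11*16 - 94) = 1/(-176 - 94) = 1/(-270) = -1/270 ≈ -0.0037037)
L*16 + m = -37*16 - 1/270 = -592 - 1/270 = -159841/270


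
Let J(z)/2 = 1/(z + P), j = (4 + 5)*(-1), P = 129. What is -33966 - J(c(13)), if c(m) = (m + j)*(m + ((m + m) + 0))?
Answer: -9680312/285 ≈ -33966.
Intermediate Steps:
j = -9 (j = 9*(-1) = -9)
c(m) = 3*m*(-9 + m) (c(m) = (m - 9)*(m + ((m + m) + 0)) = (-9 + m)*(m + (2*m + 0)) = (-9 + m)*(m + 2*m) = (-9 + m)*(3*m) = 3*m*(-9 + m))
J(z) = 2/(129 + z) (J(z) = 2/(z + 129) = 2/(129 + z))
-33966 - J(c(13)) = -33966 - 2/(129 + 3*13*(-9 + 13)) = -33966 - 2/(129 + 3*13*4) = -33966 - 2/(129 + 156) = -33966 - 2/285 = -9680312/285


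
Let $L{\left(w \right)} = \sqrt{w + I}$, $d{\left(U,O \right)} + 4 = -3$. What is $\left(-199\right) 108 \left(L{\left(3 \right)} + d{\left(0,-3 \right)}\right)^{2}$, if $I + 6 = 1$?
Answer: $-1010124 + 300888 i \sqrt{2} \approx -1.0101 \cdot 10^{6} + 4.2552 \cdot 10^{5} i$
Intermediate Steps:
$I = -5$ ($I = -6 + 1 = -5$)
$d{\left(U,O \right)} = -7$ ($d{\left(U,O \right)} = -4 - 3 = -7$)
$L{\left(w \right)} = \sqrt{-5 + w}$ ($L{\left(w \right)} = \sqrt{w - 5} = \sqrt{-5 + w}$)
$\left(-199\right) 108 \left(L{\left(3 \right)} + d{\left(0,-3 \right)}\right)^{2} = \left(-199\right) 108 \left(\sqrt{-5 + 3} - 7\right)^{2} = - 21492 \left(\sqrt{-2} - 7\right)^{2} = - 21492 \left(i \sqrt{2} - 7\right)^{2} = - 21492 \left(-7 + i \sqrt{2}\right)^{2}$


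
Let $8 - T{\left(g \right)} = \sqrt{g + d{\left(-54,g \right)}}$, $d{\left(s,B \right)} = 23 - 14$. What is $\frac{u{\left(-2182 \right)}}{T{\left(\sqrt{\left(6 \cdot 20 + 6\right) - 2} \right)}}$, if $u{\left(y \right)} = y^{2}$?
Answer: $\frac{4761124}{8 - \sqrt{9 + 2 \sqrt{31}}} \approx 1.3554 \cdot 10^{6}$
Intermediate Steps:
$d{\left(s,B \right)} = 9$
$T{\left(g \right)} = 8 - \sqrt{9 + g}$ ($T{\left(g \right)} = 8 - \sqrt{g + 9} = 8 - \sqrt{9 + g}$)
$\frac{u{\left(-2182 \right)}}{T{\left(\sqrt{\left(6 \cdot 20 + 6\right) - 2} \right)}} = \frac{\left(-2182\right)^{2}}{8 - \sqrt{9 + \sqrt{\left(6 \cdot 20 + 6\right) - 2}}} = \frac{4761124}{8 - \sqrt{9 + \sqrt{\left(120 + 6\right) - 2}}} = \frac{4761124}{8 - \sqrt{9 + \sqrt{126 - 2}}} = \frac{4761124}{8 - \sqrt{9 + \sqrt{124}}} = \frac{4761124}{8 - \sqrt{9 + 2 \sqrt{31}}}$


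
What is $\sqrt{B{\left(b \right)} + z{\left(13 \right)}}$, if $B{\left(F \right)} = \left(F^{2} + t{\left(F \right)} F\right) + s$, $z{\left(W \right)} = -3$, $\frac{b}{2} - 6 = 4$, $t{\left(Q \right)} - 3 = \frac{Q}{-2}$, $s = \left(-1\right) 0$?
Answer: $\sqrt{257} \approx 16.031$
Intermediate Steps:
$s = 0$
$t{\left(Q \right)} = 3 - \frac{Q}{2}$ ($t{\left(Q \right)} = 3 + \frac{Q}{-2} = 3 + Q \left(- \frac{1}{2}\right) = 3 - \frac{Q}{2}$)
$b = 20$ ($b = 12 + 2 \cdot 4 = 12 + 8 = 20$)
$B{\left(F \right)} = F^{2} + F \left(3 - \frac{F}{2}\right)$ ($B{\left(F \right)} = \left(F^{2} + \left(3 - \frac{F}{2}\right) F\right) + 0 = \left(F^{2} + F \left(3 - \frac{F}{2}\right)\right) + 0 = F^{2} + F \left(3 - \frac{F}{2}\right)$)
$\sqrt{B{\left(b \right)} + z{\left(13 \right)}} = \sqrt{\frac{1}{2} \cdot 20 \left(6 + 20\right) - 3} = \sqrt{\frac{1}{2} \cdot 20 \cdot 26 - 3} = \sqrt{260 - 3} = \sqrt{257}$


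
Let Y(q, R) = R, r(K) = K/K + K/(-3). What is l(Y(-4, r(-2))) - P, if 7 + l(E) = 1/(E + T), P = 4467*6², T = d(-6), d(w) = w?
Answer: -2090650/13 ≈ -1.6082e+5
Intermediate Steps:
T = -6
r(K) = 1 - K/3 (r(K) = 1 + K*(-⅓) = 1 - K/3)
P = 160812 (P = 4467*36 = 160812)
l(E) = -7 + 1/(-6 + E) (l(E) = -7 + 1/(E - 6) = -7 + 1/(-6 + E))
l(Y(-4, r(-2))) - P = (43 - 7*(1 - ⅓*(-2)))/(-6 + (1 - ⅓*(-2))) - 1*160812 = (43 - 7*(1 + ⅔))/(-6 + (1 + ⅔)) - 160812 = (43 - 7*5/3)/(-6 + 5/3) - 160812 = (43 - 35/3)/(-13/3) - 160812 = -3/13*94/3 - 160812 = -94/13 - 160812 = -2090650/13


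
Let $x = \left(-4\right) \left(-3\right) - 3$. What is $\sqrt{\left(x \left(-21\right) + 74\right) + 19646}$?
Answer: $\sqrt{19531} \approx 139.75$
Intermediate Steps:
$x = 9$ ($x = 12 - 3 = 9$)
$\sqrt{\left(x \left(-21\right) + 74\right) + 19646} = \sqrt{\left(9 \left(-21\right) + 74\right) + 19646} = \sqrt{\left(-189 + 74\right) + 19646} = \sqrt{-115 + 19646} = \sqrt{19531}$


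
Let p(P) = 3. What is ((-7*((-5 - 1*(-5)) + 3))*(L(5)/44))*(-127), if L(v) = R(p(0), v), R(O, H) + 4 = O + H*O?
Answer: 18669/22 ≈ 848.59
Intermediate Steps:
R(O, H) = -4 + O + H*O (R(O, H) = -4 + (O + H*O) = -4 + O + H*O)
L(v) = -1 + 3*v (L(v) = -4 + 3 + v*3 = -4 + 3 + 3*v = -1 + 3*v)
((-7*((-5 - 1*(-5)) + 3))*(L(5)/44))*(-127) = ((-7*((-5 - 1*(-5)) + 3))*((-1 + 3*5)/44))*(-127) = ((-7*((-5 + 5) + 3))*((-1 + 15)*(1/44)))*(-127) = ((-7*(0 + 3))*(14*(1/44)))*(-127) = (-7*3*(7/22))*(-127) = -21*7/22*(-127) = -147/22*(-127) = 18669/22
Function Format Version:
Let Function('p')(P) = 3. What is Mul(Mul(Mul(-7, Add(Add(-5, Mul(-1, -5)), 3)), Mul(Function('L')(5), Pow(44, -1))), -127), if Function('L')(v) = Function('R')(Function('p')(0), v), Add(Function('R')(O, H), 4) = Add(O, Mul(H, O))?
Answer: Rational(18669, 22) ≈ 848.59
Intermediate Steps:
Function('R')(O, H) = Add(-4, O, Mul(H, O)) (Function('R')(O, H) = Add(-4, Add(O, Mul(H, O))) = Add(-4, O, Mul(H, O)))
Function('L')(v) = Add(-1, Mul(3, v)) (Function('L')(v) = Add(-4, 3, Mul(v, 3)) = Add(-4, 3, Mul(3, v)) = Add(-1, Mul(3, v)))
Mul(Mul(Mul(-7, Add(Add(-5, Mul(-1, -5)), 3)), Mul(Function('L')(5), Pow(44, -1))), -127) = Mul(Mul(Mul(-7, Add(Add(-5, Mul(-1, -5)), 3)), Mul(Add(-1, Mul(3, 5)), Pow(44, -1))), -127) = Mul(Mul(Mul(-7, Add(Add(-5, 5), 3)), Mul(Add(-1, 15), Rational(1, 44))), -127) = Mul(Mul(Mul(-7, Add(0, 3)), Mul(14, Rational(1, 44))), -127) = Mul(Mul(Mul(-7, 3), Rational(7, 22)), -127) = Mul(Mul(-21, Rational(7, 22)), -127) = Mul(Rational(-147, 22), -127) = Rational(18669, 22)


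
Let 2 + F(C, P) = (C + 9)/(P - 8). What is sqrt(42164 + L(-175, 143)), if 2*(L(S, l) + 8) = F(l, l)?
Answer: sqrt(85365015)/45 ≈ 205.32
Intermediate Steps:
F(C, P) = -2 + (9 + C)/(-8 + P) (F(C, P) = -2 + (C + 9)/(P - 8) = -2 + (9 + C)/(-8 + P))
L(S, l) = -8 + (25 - l)/(2*(-8 + l)) (L(S, l) = -8 + ((25 + l - 2*l)/(-8 + l))/2 = -8 + ((25 - l)/(-8 + l))/2 = -8 + (25 - l)/(2*(-8 + l)))
sqrt(42164 + L(-175, 143)) = sqrt(42164 + 17*(9 - 1*143)/(2*(-8 + 143))) = sqrt(42164 + (17/2)*(9 - 143)/135) = sqrt(42164 + (17/2)*(1/135)*(-134)) = sqrt(42164 - 1139/135) = sqrt(5691001/135) = sqrt(85365015)/45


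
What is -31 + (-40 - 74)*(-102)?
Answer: 11597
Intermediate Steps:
-31 + (-40 - 74)*(-102) = -31 - 114*(-102) = -31 + 11628 = 11597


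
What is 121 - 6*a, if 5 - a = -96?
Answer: -485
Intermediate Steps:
a = 101 (a = 5 - 1*(-96) = 5 + 96 = 101)
121 - 6*a = 121 - 6*101 = 121 - 606 = -485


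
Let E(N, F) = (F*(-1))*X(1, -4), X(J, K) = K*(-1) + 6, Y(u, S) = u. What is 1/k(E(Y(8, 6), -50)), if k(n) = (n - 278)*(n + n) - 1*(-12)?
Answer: 1/222012 ≈ 4.5043e-6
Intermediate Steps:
X(J, K) = 6 - K (X(J, K) = -K + 6 = 6 - K)
E(N, F) = -10*F (E(N, F) = (F*(-1))*(6 - 1*(-4)) = (-F)*(6 + 4) = -F*10 = -10*F)
k(n) = 12 + 2*n*(-278 + n) (k(n) = (-278 + n)*(2*n) + 12 = 2*n*(-278 + n) + 12 = 12 + 2*n*(-278 + n))
1/k(E(Y(8, 6), -50)) = 1/(12 - (-5560)*(-50) + 2*(-10*(-50))**2) = 1/(12 - 556*500 + 2*500**2) = 1/(12 - 278000 + 2*250000) = 1/(12 - 278000 + 500000) = 1/222012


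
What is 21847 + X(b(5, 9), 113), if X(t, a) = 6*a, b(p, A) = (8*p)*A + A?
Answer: 22525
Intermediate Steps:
b(p, A) = A + 8*A*p (b(p, A) = 8*A*p + A = A + 8*A*p)
21847 + X(b(5, 9), 113) = 21847 + 6*113 = 21847 + 678 = 22525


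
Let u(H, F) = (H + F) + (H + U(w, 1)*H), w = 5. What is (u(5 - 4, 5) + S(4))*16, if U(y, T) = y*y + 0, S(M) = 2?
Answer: 544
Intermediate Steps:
U(y, T) = y² (U(y, T) = y² + 0 = y²)
u(H, F) = F + 27*H (u(H, F) = (H + F) + (H + 5²*H) = (F + H) + (H + 25*H) = (F + H) + 26*H = F + 27*H)
(u(5 - 4, 5) + S(4))*16 = ((5 + 27*(5 - 4)) + 2)*16 = ((5 + 27*1) + 2)*16 = ((5 + 27) + 2)*16 = (32 + 2)*16 = 34*16 = 544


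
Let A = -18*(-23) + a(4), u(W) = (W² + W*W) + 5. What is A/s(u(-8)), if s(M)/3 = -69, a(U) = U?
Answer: -418/207 ≈ -2.0193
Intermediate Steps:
u(W) = 5 + 2*W² (u(W) = (W² + W²) + 5 = 2*W² + 5 = 5 + 2*W²)
s(M) = -207 (s(M) = 3*(-69) = -207)
A = 418 (A = -18*(-23) + 4 = 414 + 4 = 418)
A/s(u(-8)) = 418/(-207) = 418*(-1/207) = -418/207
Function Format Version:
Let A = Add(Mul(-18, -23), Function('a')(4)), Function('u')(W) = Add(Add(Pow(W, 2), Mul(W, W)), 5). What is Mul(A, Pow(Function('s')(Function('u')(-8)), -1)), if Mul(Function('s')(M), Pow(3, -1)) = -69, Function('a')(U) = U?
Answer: Rational(-418, 207) ≈ -2.0193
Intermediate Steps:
Function('u')(W) = Add(5, Mul(2, Pow(W, 2))) (Function('u')(W) = Add(Add(Pow(W, 2), Pow(W, 2)), 5) = Add(Mul(2, Pow(W, 2)), 5) = Add(5, Mul(2, Pow(W, 2))))
Function('s')(M) = -207 (Function('s')(M) = Mul(3, -69) = -207)
A = 418 (A = Add(Mul(-18, -23), 4) = Add(414, 4) = 418)
Mul(A, Pow(Function('s')(Function('u')(-8)), -1)) = Mul(418, Pow(-207, -1)) = Mul(418, Rational(-1, 207)) = Rational(-418, 207)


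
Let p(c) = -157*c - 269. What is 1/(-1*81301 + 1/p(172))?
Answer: -27273/2217322174 ≈ -1.2300e-5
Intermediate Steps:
p(c) = -269 - 157*c
1/(-1*81301 + 1/p(172)) = 1/(-1*81301 + 1/(-269 - 157*172)) = 1/(-81301 + 1/(-269 - 27004)) = 1/(-81301 + 1/(-27273)) = 1/(-81301 - 1/27273) = 1/(-2217322174/27273) = -27273/2217322174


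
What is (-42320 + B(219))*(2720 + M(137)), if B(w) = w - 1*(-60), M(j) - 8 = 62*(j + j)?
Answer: -828880356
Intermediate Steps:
M(j) = 8 + 124*j (M(j) = 8 + 62*(j + j) = 8 + 62*(2*j) = 8 + 124*j)
B(w) = 60 + w (B(w) = w + 60 = 60 + w)
(-42320 + B(219))*(2720 + M(137)) = (-42320 + (60 + 219))*(2720 + (8 + 124*137)) = (-42320 + 279)*(2720 + (8 + 16988)) = -42041*(2720 + 16996) = -42041*19716 = -828880356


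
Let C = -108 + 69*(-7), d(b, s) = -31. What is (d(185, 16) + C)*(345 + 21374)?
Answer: -13509218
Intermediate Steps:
C = -591 (C = -108 - 483 = -591)
(d(185, 16) + C)*(345 + 21374) = (-31 - 591)*(345 + 21374) = -622*21719 = -13509218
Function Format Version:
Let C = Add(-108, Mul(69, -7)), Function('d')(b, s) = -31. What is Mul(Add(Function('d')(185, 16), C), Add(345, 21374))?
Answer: -13509218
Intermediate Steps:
C = -591 (C = Add(-108, -483) = -591)
Mul(Add(Function('d')(185, 16), C), Add(345, 21374)) = Mul(Add(-31, -591), Add(345, 21374)) = Mul(-622, 21719) = -13509218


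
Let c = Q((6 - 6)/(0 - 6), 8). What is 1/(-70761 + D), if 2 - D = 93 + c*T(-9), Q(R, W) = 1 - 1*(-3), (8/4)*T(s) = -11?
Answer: -1/70830 ≈ -1.4118e-5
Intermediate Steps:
T(s) = -11/2 (T(s) = (1/2)*(-11) = -11/2)
Q(R, W) = 4 (Q(R, W) = 1 + 3 = 4)
c = 4
D = -69 (D = 2 - (93 + 4*(-11/2)) = 2 - (93 - 22) = 2 - 1*71 = 2 - 71 = -69)
1/(-70761 + D) = 1/(-70761 - 69) = 1/(-70830) = -1/70830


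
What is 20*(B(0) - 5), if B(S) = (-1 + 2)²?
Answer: -80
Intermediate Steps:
B(S) = 1 (B(S) = 1² = 1)
20*(B(0) - 5) = 20*(1 - 5) = 20*(-4) = -80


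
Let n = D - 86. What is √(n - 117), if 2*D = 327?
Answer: I*√158/2 ≈ 6.2849*I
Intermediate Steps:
D = 327/2 (D = (½)*327 = 327/2 ≈ 163.50)
n = 155/2 (n = 327/2 - 86 = 155/2 ≈ 77.500)
√(n - 117) = √(155/2 - 117) = √(-79/2) = I*√158/2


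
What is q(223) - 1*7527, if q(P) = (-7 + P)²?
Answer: 39129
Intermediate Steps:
q(223) - 1*7527 = (-7 + 223)² - 1*7527 = 216² - 7527 = 46656 - 7527 = 39129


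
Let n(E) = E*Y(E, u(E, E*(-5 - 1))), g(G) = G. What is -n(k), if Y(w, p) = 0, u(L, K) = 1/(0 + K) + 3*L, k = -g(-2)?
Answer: 0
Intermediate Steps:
k = 2 (k = -1*(-2) = 2)
u(L, K) = 1/K + 3*L
n(E) = 0 (n(E) = E*0 = 0)
-n(k) = -1*0 = 0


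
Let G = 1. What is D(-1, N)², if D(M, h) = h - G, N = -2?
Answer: 9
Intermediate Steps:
D(M, h) = -1 + h (D(M, h) = h - 1*1 = h - 1 = -1 + h)
D(-1, N)² = (-1 - 2)² = (-3)² = 9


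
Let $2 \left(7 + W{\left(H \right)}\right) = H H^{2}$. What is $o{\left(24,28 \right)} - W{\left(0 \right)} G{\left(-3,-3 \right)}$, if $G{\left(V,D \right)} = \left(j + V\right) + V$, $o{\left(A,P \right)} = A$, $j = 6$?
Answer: $0$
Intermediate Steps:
$W{\left(H \right)} = -7 + \frac{H^{3}}{2}$ ($W{\left(H \right)} = -7 + \frac{H H^{2}}{2} = -7 + \frac{H^{3}}{2}$)
$G{\left(V,D \right)} = 6 + 2 V$ ($G{\left(V,D \right)} = \left(6 + V\right) + V = 6 + 2 V$)
$o{\left(24,28 \right)} - W{\left(0 \right)} G{\left(-3,-3 \right)} = 24 - (-7 + \frac{0^{3}}{2}) \left(6 + 2 \left(-3\right)\right) = 24 - (-7 + \frac{1}{2} \cdot 0) \left(6 - 6\right) = 24 - (-7 + 0) 0 = 24 \left(-1\right) \left(-7\right) 0 = 24 \cdot 7 \cdot 0 = 24 \cdot 0 = 0$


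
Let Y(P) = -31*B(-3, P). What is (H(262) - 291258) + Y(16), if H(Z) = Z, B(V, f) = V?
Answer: -290903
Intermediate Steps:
Y(P) = 93 (Y(P) = -31*(-3) = 93)
(H(262) - 291258) + Y(16) = (262 - 291258) + 93 = -290996 + 93 = -290903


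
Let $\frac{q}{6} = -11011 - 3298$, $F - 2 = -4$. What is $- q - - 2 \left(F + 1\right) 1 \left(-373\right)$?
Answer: $86600$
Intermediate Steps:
$F = -2$ ($F = 2 - 4 = -2$)
$q = -85854$ ($q = 6 \left(-11011 - 3298\right) = 6 \left(-14309\right) = -85854$)
$- q - - 2 \left(F + 1\right) 1 \left(-373\right) = \left(-1\right) \left(-85854\right) - - 2 \left(-2 + 1\right) 1 \left(-373\right) = 85854 - \left(-2\right) \left(-1\right) 1 \left(-373\right) = 85854 - 2 \cdot 1 \left(-373\right) = 85854 - 2 \left(-373\right) = 85854 - -746 = 85854 + 746 = 86600$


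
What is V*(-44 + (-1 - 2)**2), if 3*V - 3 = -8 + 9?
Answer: -140/3 ≈ -46.667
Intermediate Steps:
V = 4/3 (V = 1 + (-8 + 9)/3 = 1 + (1/3)*1 = 1 + 1/3 = 4/3 ≈ 1.3333)
V*(-44 + (-1 - 2)**2) = 4*(-44 + (-1 - 2)**2)/3 = 4*(-44 + (-3)**2)/3 = 4*(-44 + 9)/3 = (4/3)*(-35) = -140/3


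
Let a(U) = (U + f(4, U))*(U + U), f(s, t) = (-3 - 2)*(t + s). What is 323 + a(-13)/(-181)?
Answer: 59295/181 ≈ 327.60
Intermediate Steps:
f(s, t) = -5*s - 5*t (f(s, t) = -5*(s + t) = -5*s - 5*t)
a(U) = 2*U*(-20 - 4*U) (a(U) = (U + (-5*4 - 5*U))*(U + U) = (U + (-20 - 5*U))*(2*U) = (-20 - 4*U)*(2*U) = 2*U*(-20 - 4*U))
323 + a(-13)/(-181) = 323 + (-8*(-13)*(5 - 13))/(-181) = 323 - (-8)*(-13)*(-8)/181 = 323 - 1/181*(-832) = 323 + 832/181 = 59295/181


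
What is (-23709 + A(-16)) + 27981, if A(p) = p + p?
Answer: 4240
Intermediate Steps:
A(p) = 2*p
(-23709 + A(-16)) + 27981 = (-23709 + 2*(-16)) + 27981 = (-23709 - 32) + 27981 = -23741 + 27981 = 4240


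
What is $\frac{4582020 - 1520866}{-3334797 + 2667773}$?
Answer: $- \frac{1530577}{333512} \approx -4.5893$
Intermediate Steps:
$\frac{4582020 - 1520866}{-3334797 + 2667773} = \frac{3061154}{-667024} = 3061154 \left(- \frac{1}{667024}\right) = - \frac{1530577}{333512}$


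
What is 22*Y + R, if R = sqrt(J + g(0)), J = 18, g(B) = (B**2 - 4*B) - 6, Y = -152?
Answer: -3344 + 2*sqrt(3) ≈ -3340.5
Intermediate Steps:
g(B) = -6 + B**2 - 4*B
R = 2*sqrt(3) (R = sqrt(18 + (-6 + 0**2 - 4*0)) = sqrt(18 + (-6 + 0 + 0)) = sqrt(18 - 6) = sqrt(12) = 2*sqrt(3) ≈ 3.4641)
22*Y + R = 22*(-152) + 2*sqrt(3) = -3344 + 2*sqrt(3)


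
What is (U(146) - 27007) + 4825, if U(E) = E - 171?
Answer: -22207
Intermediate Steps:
U(E) = -171 + E
(U(146) - 27007) + 4825 = ((-171 + 146) - 27007) + 4825 = (-25 - 27007) + 4825 = -27032 + 4825 = -22207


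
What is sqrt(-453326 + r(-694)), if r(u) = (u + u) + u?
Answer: 4*I*sqrt(28463) ≈ 674.84*I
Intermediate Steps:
r(u) = 3*u (r(u) = 2*u + u = 3*u)
sqrt(-453326 + r(-694)) = sqrt(-453326 + 3*(-694)) = sqrt(-453326 - 2082) = sqrt(-455408) = 4*I*sqrt(28463)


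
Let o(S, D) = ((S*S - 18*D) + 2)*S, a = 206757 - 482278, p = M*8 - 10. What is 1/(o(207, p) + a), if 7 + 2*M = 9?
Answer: 1/8602088 ≈ 1.1625e-7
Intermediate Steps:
M = 1 (M = -7/2 + (1/2)*9 = -7/2 + 9/2 = 1)
p = -2 (p = 1*8 - 10 = 8 - 10 = -2)
a = -275521
o(S, D) = S*(2 + S**2 - 18*D) (o(S, D) = ((S**2 - 18*D) + 2)*S = (2 + S**2 - 18*D)*S = S*(2 + S**2 - 18*D))
1/(o(207, p) + a) = 1/(207*(2 + 207**2 - 18*(-2)) - 275521) = 1/(207*(2 + 42849 + 36) - 275521) = 1/(207*42887 - 275521) = 1/(8877609 - 275521) = 1/8602088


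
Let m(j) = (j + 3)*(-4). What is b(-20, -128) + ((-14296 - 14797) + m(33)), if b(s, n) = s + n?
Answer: -29385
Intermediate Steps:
b(s, n) = n + s
m(j) = -12 - 4*j (m(j) = (3 + j)*(-4) = -12 - 4*j)
b(-20, -128) + ((-14296 - 14797) + m(33)) = (-128 - 20) + ((-14296 - 14797) + (-12 - 4*33)) = -148 + (-29093 + (-12 - 132)) = -148 + (-29093 - 144) = -148 - 29237 = -29385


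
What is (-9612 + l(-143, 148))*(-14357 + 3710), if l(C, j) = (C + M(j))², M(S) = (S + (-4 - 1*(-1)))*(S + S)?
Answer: -19482541959699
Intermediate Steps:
M(S) = 2*S*(-3 + S) (M(S) = (S + (-4 + 1))*(2*S) = (S - 3)*(2*S) = (-3 + S)*(2*S) = 2*S*(-3 + S))
l(C, j) = (C + 2*j*(-3 + j))²
(-9612 + l(-143, 148))*(-14357 + 3710) = (-9612 + (-143 + 2*148*(-3 + 148))²)*(-14357 + 3710) = (-9612 + (-143 + 2*148*145)²)*(-10647) = (-9612 + (-143 + 42920)²)*(-10647) = (-9612 + 42777²)*(-10647) = (-9612 + 1829871729)*(-10647) = 1829862117*(-10647) = -19482541959699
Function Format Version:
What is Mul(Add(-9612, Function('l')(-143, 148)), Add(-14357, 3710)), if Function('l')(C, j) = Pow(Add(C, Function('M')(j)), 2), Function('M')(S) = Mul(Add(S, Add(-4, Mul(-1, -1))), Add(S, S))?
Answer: -19482541959699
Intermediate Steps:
Function('M')(S) = Mul(2, S, Add(-3, S)) (Function('M')(S) = Mul(Add(S, Add(-4, 1)), Mul(2, S)) = Mul(Add(S, -3), Mul(2, S)) = Mul(Add(-3, S), Mul(2, S)) = Mul(2, S, Add(-3, S)))
Function('l')(C, j) = Pow(Add(C, Mul(2, j, Add(-3, j))), 2)
Mul(Add(-9612, Function('l')(-143, 148)), Add(-14357, 3710)) = Mul(Add(-9612, Pow(Add(-143, Mul(2, 148, Add(-3, 148))), 2)), Add(-14357, 3710)) = Mul(Add(-9612, Pow(Add(-143, Mul(2, 148, 145)), 2)), -10647) = Mul(Add(-9612, Pow(Add(-143, 42920), 2)), -10647) = Mul(Add(-9612, Pow(42777, 2)), -10647) = Mul(Add(-9612, 1829871729), -10647) = Mul(1829862117, -10647) = -19482541959699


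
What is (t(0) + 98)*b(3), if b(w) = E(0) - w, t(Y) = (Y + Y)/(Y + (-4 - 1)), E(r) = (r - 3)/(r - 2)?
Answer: -147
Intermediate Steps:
E(r) = (-3 + r)/(-2 + r)
t(Y) = 2*Y/(-5 + Y) (t(Y) = (2*Y)/(Y - 5) = (2*Y)/(-5 + Y) = 2*Y/(-5 + Y))
b(w) = 3/2 - w (b(w) = (-3 + 0)/(-2 + 0) - w = -3/(-2) - w = -1/2*(-3) - w = 3/2 - w)
(t(0) + 98)*b(3) = (2*0/(-5 + 0) + 98)*(3/2 - 1*3) = (2*0/(-5) + 98)*(3/2 - 3) = (2*0*(-1/5) + 98)*(-3/2) = (0 + 98)*(-3/2) = 98*(-3/2) = -147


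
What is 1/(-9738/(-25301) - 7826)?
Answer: -25301/197995888 ≈ -0.00012779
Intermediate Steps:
1/(-9738/(-25301) - 7826) = 1/(-9738*(-1/25301) - 7826) = 1/(9738/25301 - 7826) = 1/(-197995888/25301) = -25301/197995888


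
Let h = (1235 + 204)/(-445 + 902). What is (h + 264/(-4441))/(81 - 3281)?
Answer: -6269951/6494518400 ≈ -0.00096542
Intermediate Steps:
h = 1439/457 ≈ 3.1488
(h + 264/(-4441))/(81 - 3281) = (1439/457 + 264/(-4441))/(81 - 3281) = (1439/457 + 264*(-1/4441))/(-3200) = (1439/457 - 264/4441)*(-1/3200) = (6269951/2029537)*(-1/3200) = -6269951/6494518400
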